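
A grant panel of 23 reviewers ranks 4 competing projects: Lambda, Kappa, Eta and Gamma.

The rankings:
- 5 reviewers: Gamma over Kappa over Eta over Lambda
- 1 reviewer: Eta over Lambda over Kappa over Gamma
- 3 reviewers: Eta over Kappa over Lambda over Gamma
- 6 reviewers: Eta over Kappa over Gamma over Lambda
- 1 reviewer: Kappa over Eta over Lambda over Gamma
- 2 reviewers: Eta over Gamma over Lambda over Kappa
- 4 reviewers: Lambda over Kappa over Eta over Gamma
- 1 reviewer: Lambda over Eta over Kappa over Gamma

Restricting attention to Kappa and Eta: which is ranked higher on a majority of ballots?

Eta

Ballots ranking Kappa above Eta: 5 + 1 + 4 = 10.
Ballots ranking Eta above Kappa: 23 − 10 = 13.
Eta wins the head-to-head 13–10.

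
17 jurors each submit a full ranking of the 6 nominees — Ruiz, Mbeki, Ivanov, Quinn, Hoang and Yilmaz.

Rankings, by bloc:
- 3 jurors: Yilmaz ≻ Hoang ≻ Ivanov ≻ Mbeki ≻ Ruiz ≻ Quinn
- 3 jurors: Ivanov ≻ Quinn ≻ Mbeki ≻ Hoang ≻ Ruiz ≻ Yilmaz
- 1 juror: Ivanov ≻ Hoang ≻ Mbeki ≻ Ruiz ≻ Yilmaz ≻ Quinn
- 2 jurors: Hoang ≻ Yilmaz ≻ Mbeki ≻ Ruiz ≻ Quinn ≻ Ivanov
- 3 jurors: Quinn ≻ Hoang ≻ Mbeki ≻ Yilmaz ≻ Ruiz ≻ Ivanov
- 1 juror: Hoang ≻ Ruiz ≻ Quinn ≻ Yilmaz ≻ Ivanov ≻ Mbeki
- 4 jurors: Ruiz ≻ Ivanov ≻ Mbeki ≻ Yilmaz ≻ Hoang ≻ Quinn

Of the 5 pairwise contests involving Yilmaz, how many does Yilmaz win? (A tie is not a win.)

2

Yilmaz against each rival (17 jurors):
Yilmaz vs Ruiz: Yilmaz is ranked higher on 3+2+3 = 8 ballots, Ruiz on 9. Ruiz wins 9–8.
Yilmaz vs Mbeki: Mbeki, 11–6.
Yilmaz vs Ivanov: 3+2+3+1 = 9 for Yilmaz, 8 for Ivanov — Yilmaz by 9–8.
Yilmaz vs Quinn: Yilmaz preferred on 3+1+2+4 = 10 ballots; Yilmaz wins 10–7.
Yilmaz vs Hoang: Hoang, 10–7.
Yilmaz beats Ivanov, Quinn; loses to Ruiz, Mbeki, Hoang — 2 pairwise wins.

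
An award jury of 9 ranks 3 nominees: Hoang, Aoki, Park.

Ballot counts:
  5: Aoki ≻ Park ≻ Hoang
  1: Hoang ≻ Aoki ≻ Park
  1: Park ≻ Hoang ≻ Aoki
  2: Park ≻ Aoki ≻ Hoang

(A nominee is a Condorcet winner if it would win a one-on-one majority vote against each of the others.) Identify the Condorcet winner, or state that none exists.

Pairwise majorities:
Hoang vs Aoki: Aoki, 7–2.
Hoang–Park: Park 8–1.
Aoki vs Park: Aoki wins 6–3.
Aoki wins every pairwise contest, so Aoki is the Condorcet winner.

Aoki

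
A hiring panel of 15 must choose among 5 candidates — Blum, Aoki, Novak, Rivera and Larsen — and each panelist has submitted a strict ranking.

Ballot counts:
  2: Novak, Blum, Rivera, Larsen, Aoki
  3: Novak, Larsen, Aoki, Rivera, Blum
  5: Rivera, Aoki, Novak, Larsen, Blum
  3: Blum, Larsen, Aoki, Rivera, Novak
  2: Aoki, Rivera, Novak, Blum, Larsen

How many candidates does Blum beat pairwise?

0

Blum against each rival (15 committee members):
Blum vs Aoki: Aoki wins 10–5.
Blum vs Novak: Novak wins 12–3.
Blum vs Rivera: Blum is ranked higher on 2+3 = 5 ballots, Rivera on 10. Rivera wins 10–5.
Blum vs Larsen: Blum is ranked higher on 2+3+2 = 7 ballots, Larsen on 8. Larsen wins 8–7.
Blum beats no one; loses to Aoki, Novak, Rivera, Larsen — 0 pairwise wins.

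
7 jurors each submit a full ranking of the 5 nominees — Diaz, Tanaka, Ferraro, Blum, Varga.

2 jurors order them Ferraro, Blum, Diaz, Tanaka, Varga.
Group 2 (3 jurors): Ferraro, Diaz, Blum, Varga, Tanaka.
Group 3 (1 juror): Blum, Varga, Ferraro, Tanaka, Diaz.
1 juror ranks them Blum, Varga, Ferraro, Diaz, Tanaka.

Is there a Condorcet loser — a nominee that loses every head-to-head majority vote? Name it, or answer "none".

Head-to-head results (7 jurors):
Diaz vs Tanaka: Diaz, 6–1.
Diaz vs Ferraro: Ferraro wins 7–0.
Diaz vs Blum: Blum, 4–3.
Diaz vs Varga: Diaz preferred on 2+3 = 5 ballots; Diaz wins 5–2.
Tanaka vs Ferraro: Tanaka is ranked higher on 0 ballots, Ferraro on 7. Ferraro wins 7–0.
Tanaka vs Blum: Blum, 7–0.
Tanaka–Varga: Varga 5–2.
Ferraro vs Blum: Ferraro, 5–2.
Ferraro vs Varga: Ferraro is ranked higher on 2+3 = 5 ballots, Varga on 2. Ferraro wins 5–2.
Blum vs Varga: Blum preferred on 2+3+1+1 = 7 ballots; Blum wins 7–0.
Tanaka loses to every other nominee — it is the Condorcet loser.

Tanaka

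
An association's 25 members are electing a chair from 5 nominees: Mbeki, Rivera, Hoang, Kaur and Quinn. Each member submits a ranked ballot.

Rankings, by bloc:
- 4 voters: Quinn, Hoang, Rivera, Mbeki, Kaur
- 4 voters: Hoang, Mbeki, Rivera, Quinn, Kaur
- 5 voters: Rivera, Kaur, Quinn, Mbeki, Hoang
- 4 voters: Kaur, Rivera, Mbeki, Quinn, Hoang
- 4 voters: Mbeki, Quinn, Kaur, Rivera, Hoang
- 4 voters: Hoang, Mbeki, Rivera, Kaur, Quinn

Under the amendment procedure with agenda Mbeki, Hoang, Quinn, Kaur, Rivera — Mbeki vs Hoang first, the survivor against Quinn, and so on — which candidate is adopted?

Round 1: Mbeki vs Hoang — 13–12, Mbeki advances.
Round 2: Mbeki vs Quinn — 16–9, Mbeki advances.
Round 3: Mbeki vs Kaur — 16–9, Mbeki advances.
Round 4: Mbeki vs Rivera — 12–13, Rivera advances.
The agenda winner is Rivera.

Rivera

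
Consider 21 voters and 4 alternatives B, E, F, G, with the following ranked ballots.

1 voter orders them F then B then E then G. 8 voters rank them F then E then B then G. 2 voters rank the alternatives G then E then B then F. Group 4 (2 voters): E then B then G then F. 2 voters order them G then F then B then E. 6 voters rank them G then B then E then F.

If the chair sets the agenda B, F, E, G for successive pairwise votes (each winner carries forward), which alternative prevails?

Round 1: B vs F — 10–11, F advances.
Round 2: F vs E — 11–10, F advances.
Round 3: F vs G — 9–12, G advances.
G survives the agenda.

G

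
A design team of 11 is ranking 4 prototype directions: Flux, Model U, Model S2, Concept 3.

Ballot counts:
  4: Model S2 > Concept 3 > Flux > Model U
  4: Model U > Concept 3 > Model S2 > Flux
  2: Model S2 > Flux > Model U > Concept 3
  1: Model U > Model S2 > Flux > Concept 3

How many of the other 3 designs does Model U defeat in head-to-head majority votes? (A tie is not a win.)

1

Model U against each rival (11 engineers):
Model U vs Flux: 5 to 6, Flux.
Model U vs Model S2: 4+1 = 5 for Model U, 6 for Model S2 — Model S2 by 6–5.
Model U vs Concept 3: 4+2+1 = 7 for Model U, 4 for Concept 3 — Model U by 7–4.
Model U beats Concept 3; loses to Flux, Model S2 — 1 pairwise win.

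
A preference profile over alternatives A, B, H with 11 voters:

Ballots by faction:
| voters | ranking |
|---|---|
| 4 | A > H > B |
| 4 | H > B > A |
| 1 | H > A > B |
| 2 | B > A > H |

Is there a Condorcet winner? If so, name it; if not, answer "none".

none

Pairwise majorities:
A vs B: A is ranked higher on 4+1 = 5 ballots, B on 6. B wins 6–5.
A vs H: A is ranked higher on 4+2 = 6 ballots, H on 5. A wins 6–5.
B vs H: 2 for B, 9 for H — H by 9–2.
No alternative is unbeaten: A loses to B; B loses to H; H loses to A. In particular A beats H beats B beats A is a majority cycle — no Condorcet winner exists.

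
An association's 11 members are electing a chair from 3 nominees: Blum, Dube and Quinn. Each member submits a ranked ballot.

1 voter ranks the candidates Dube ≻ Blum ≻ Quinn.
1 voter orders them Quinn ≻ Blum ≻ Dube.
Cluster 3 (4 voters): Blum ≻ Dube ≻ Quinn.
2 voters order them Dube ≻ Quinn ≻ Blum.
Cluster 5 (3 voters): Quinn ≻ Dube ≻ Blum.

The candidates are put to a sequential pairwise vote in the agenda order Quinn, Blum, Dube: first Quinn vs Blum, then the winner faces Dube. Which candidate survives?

Round 1: Quinn vs Blum — 6–5, Quinn advances.
Round 2: Quinn vs Dube — 4–7, Dube advances.
Dube survives the agenda.

Dube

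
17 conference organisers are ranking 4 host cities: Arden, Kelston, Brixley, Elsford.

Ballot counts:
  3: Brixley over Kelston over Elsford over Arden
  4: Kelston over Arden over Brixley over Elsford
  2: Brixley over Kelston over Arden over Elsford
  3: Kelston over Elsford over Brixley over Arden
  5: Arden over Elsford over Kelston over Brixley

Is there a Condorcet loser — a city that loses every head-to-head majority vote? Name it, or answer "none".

Elsford

Head-to-head results (17 organisers):
Arden vs Kelston: 5 for Arden, 12 for Kelston — Kelston by 12–5.
Arden vs Brixley: Arden, 9–8.
Arden vs Elsford: Arden, 11–6.
Kelston vs Brixley: 12 to 5, Kelston.
Kelston vs Elsford: 3+4+2+3 = 12 for Kelston, 5 for Elsford — Kelston by 12–5.
Brixley vs Elsford: Brixley preferred on 3+4+2 = 9 ballots; Brixley wins 9–8.
Only Elsford has no wins; Elsford is the Condorcet loser.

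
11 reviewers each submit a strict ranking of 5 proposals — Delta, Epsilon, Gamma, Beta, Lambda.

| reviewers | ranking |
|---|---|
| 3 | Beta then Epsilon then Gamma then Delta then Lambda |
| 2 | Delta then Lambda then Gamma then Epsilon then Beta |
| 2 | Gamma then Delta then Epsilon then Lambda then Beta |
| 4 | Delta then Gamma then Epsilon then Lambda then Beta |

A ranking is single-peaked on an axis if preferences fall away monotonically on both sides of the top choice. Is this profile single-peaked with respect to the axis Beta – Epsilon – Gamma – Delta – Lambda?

Axis positions: Beta=1, Epsilon=2, Gamma=3, Delta=4, Lambda=5.
Cluster 1 (peak Beta at position 1): ranking walks positions 1-2-3-4-5, expanding outward from the peak — single-peaked.
Cluster 2 (peak Delta at position 4): ranking walks positions 4-5-3-2-1, expanding outward from the peak — single-peaked.
Cluster 3 (peak Gamma at position 3): ranking walks positions 3-4-2-5-1, expanding outward from the peak — single-peaked.
Cluster 4 (peak Delta at position 4): ranking walks positions 4-3-2-5-1, expanding outward from the peak — single-peaked.
Every ranking is single-peaked on this axis.

yes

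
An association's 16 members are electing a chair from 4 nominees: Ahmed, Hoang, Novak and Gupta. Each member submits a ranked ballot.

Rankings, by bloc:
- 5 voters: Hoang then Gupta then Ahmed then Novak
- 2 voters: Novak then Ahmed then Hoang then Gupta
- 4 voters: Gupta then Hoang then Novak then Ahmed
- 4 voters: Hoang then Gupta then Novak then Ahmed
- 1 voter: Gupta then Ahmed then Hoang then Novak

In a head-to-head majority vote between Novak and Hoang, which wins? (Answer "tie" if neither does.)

Hoang

Ballots ranking Novak above Hoang: 2.
Ballots ranking Hoang above Novak: 16 − 2 = 14.
Hoang wins the head-to-head 14–2.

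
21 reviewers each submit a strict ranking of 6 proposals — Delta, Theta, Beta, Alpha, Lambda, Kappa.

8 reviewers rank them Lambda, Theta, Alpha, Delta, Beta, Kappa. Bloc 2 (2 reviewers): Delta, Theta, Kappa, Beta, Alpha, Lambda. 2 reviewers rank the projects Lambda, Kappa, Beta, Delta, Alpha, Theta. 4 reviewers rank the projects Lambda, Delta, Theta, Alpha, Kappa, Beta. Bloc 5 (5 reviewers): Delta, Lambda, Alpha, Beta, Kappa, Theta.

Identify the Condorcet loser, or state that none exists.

Head-to-head results (21 reviewers):
Delta vs Theta: Delta preferred on 2+2+4+5 = 13 ballots; Delta wins 13–8.
Delta vs Beta: Delta wins 19–2.
Delta vs Alpha: Delta wins 13–8.
Delta vs Lambda: Lambda wins 14–7.
Delta vs Kappa: Delta wins 19–2.
Theta vs Beta: 8+2+4 = 14 for Theta, 7 for Beta — Theta by 14–7.
Theta vs Alpha: Theta preferred on 8+2+4 = 14 ballots; Theta wins 14–7.
Theta vs Lambda: Theta preferred on 2 ballots; Lambda wins 19–2.
Theta vs Kappa: Theta preferred on 8+2+4 = 14 ballots; Theta wins 14–7.
Beta vs Alpha: Alpha, 17–4.
Beta vs Lambda: Lambda wins 19–2.
Beta vs Kappa: Beta is ranked higher on 8+5 = 13 ballots, Kappa on 8. Beta wins 13–8.
Alpha vs Lambda: Alpha is ranked higher on 2 ballots, Lambda on 19. Lambda wins 19–2.
Alpha–Kappa: Alpha 17–4.
Lambda vs Kappa: Lambda, 19–2.
Kappa is beaten in every head-to-head and is the Condorcet loser.

Kappa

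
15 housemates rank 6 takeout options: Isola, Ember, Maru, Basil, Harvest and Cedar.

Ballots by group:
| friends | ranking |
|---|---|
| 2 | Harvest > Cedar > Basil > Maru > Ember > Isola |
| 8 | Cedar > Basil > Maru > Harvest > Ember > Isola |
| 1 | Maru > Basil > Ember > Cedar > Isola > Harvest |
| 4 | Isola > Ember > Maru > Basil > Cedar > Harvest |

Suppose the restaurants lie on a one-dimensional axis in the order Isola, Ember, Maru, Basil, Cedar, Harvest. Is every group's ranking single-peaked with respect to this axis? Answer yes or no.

yes

Axis positions: Isola=1, Ember=2, Maru=3, Basil=4, Cedar=5, Harvest=6.
Group 1 (peak Harvest at position 6): ranking walks positions 6-5-4-3-2-1, expanding outward from the peak — single-peaked.
Group 2 (peak Cedar at position 5): ranking walks positions 5-4-3-6-2-1, expanding outward from the peak — single-peaked.
Group 3 (peak Maru at position 3): ranking walks positions 3-4-2-5-1-6, expanding outward from the peak — single-peaked.
Group 4 (peak Isola at position 1): ranking walks positions 1-2-3-4-5-6, expanding outward from the peak — single-peaked.
Every ranking is single-peaked on this axis.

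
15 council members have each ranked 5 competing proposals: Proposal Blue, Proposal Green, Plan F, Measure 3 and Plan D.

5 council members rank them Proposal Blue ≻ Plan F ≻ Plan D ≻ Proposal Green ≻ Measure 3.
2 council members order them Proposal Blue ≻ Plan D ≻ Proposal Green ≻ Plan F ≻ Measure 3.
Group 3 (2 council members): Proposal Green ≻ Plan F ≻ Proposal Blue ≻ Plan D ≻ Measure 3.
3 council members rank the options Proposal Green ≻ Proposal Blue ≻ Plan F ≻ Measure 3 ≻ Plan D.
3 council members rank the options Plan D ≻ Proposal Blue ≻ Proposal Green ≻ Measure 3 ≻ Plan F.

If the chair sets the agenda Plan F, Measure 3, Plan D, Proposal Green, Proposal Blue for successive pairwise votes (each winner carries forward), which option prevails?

Proposal Blue

Round 1: Plan F vs Measure 3 — 12–3, Plan F advances.
Round 2: Plan F vs Plan D — 10–5, Plan F advances.
Round 3: Plan F vs Proposal Green — 5–10, Proposal Green advances.
Round 4: Proposal Green vs Proposal Blue — 5–10, Proposal Blue advances.
Proposal Blue survives the agenda.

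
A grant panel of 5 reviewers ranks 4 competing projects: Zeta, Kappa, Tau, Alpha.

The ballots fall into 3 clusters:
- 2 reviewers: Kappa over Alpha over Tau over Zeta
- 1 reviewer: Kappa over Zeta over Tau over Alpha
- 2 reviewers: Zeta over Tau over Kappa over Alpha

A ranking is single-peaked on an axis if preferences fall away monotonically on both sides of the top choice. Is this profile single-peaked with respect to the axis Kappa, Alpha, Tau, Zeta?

Axis positions: Kappa=1, Alpha=2, Tau=3, Zeta=4.
Cluster 1 (peak Kappa at position 1): ranking walks positions 1-2-3-4, expanding outward from the peak — single-peaked.
Cluster 2: ranking walks positions 1-4-3-2; Zeta is ranked above Alpha even though Alpha lies between Zeta and the peak Kappa on the axis — preferences dip and rise again. Not single-peaked.
Cluster 3: ranking walks positions 4-3-1-2; Kappa is ranked above Alpha even though Alpha lies between Kappa and the peak Zeta on the axis — preferences dip and rise again. Not single-peaked.
Cluster 2 violates single-peakedness, so the profile is not single-peaked on this axis.

no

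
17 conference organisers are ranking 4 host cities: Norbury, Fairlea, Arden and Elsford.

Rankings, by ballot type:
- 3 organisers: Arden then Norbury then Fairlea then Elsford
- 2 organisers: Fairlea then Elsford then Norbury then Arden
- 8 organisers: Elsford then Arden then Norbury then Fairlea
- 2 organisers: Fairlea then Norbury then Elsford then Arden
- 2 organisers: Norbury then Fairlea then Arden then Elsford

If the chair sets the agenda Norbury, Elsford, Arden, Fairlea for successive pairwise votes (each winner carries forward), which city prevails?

Round 1: Norbury vs Elsford — 7–10, Elsford advances.
Round 2: Elsford vs Arden — 12–5, Elsford advances.
Round 3: Elsford vs Fairlea — 8–9, Fairlea advances.
Fairlea survives the agenda.

Fairlea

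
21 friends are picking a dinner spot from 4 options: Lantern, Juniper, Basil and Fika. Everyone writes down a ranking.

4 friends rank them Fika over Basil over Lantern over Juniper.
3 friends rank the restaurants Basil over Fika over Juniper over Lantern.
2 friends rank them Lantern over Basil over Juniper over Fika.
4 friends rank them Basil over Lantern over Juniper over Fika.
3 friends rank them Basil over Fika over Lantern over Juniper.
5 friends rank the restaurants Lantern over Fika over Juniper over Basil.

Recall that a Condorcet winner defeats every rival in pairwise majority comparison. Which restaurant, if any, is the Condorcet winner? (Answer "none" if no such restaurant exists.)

Basil

Check each pair by majority over 21 ballots:
Lantern–Juniper: Lantern 18–3.
Lantern vs Basil: Basil wins 14–7.
Lantern vs Fika: Lantern wins 11–10.
Juniper vs Basil: Basil, 16–5.
Juniper–Fika: Fika 15–6.
Basil vs Fika: Basil wins 12–9.
Basil defeats every rival head-to-head and is the Condorcet winner.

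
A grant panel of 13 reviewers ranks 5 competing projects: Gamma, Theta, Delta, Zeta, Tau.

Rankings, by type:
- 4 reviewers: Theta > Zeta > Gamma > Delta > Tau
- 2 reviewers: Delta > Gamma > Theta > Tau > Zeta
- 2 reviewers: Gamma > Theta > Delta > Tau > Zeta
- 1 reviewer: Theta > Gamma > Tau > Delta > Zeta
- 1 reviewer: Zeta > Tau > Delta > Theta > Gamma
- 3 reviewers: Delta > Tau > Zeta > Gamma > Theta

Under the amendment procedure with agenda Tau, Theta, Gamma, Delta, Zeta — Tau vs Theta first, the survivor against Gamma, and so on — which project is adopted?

Zeta

Round 1: Tau vs Theta — 4–9, Theta advances.
Round 2: Theta vs Gamma — 6–7, Gamma advances.
Round 3: Gamma vs Delta — 7–6, Gamma advances.
Round 4: Gamma vs Zeta — 5–8, Zeta advances.
Zeta survives the agenda.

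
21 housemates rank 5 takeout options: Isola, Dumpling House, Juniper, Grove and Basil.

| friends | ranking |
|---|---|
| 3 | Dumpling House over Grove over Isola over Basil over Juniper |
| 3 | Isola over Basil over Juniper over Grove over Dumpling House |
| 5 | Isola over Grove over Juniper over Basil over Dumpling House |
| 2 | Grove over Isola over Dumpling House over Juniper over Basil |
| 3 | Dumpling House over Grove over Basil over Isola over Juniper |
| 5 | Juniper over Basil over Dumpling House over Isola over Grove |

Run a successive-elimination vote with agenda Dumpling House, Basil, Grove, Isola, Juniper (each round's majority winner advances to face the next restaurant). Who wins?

Isola

Round 1: Dumpling House vs Basil — 8–13, Basil advances.
Round 2: Basil vs Grove — 8–13, Grove advances.
Round 3: Grove vs Isola — 8–13, Isola advances.
Round 4: Isola vs Juniper — 16–5, Isola advances.
Isola survives the agenda.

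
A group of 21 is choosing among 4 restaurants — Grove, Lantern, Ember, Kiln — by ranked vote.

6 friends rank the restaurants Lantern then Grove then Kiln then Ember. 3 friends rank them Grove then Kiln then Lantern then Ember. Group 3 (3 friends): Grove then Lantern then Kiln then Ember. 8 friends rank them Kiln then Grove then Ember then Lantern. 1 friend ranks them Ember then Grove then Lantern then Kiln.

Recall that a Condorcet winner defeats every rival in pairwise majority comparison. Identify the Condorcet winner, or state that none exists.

Grove

Pairwise majorities:
Grove vs Lantern: Grove wins 15–6.
Grove vs Ember: Grove, 20–1.
Grove vs Kiln: Grove, 13–8.
Lantern–Ember: Lantern 12–9.
Lantern vs Kiln: Kiln, 11–10.
Ember–Kiln: Kiln 20–1.
Grove wins every pairwise contest, so Grove is the Condorcet winner.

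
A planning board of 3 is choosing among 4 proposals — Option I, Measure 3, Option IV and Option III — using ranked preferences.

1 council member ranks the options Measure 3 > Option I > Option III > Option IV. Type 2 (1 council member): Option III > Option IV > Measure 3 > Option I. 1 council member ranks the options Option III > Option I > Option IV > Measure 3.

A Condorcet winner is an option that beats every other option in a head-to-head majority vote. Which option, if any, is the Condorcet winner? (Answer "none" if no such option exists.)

Check each pair by majority over 3 ballots:
Option I vs Measure 3: Option I preferred on 1 ballot; Measure 3 wins 2–1.
Option I vs Option IV: Option I, 2–1.
Option I vs Option III: Option III wins 2–1.
Measure 3–Option IV: Option IV 2–1.
Measure 3 vs Option III: 1 to 2, Option III.
Option IV–Option III: Option III 3–0.
Option III defeats every rival head-to-head and is the Condorcet winner.

Option III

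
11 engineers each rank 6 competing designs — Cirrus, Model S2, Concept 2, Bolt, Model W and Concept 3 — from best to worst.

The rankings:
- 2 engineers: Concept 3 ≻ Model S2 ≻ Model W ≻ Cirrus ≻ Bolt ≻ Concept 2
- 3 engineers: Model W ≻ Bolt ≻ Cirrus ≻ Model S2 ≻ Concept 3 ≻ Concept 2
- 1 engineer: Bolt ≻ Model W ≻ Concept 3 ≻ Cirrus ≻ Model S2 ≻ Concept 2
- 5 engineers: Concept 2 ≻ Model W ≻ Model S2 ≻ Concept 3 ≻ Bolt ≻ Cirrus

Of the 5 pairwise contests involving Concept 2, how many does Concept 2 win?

0

Concept 2 against each rival (11 engineers):
Concept 2 vs Cirrus: Cirrus, 6–5.
Concept 2 vs Model S2: 5 to 6, Model S2.
Concept 2 vs Bolt: Bolt, 6–5.
Concept 2 vs Model W: Concept 2 is ranked higher on 5 ballots, Model W on 6. Model W wins 6–5.
Concept 2 vs Concept 3: Concept 3, 6–5.
Concept 2 beats no one; loses to Cirrus, Model S2, Bolt, Model W, Concept 3 — 0 pairwise wins.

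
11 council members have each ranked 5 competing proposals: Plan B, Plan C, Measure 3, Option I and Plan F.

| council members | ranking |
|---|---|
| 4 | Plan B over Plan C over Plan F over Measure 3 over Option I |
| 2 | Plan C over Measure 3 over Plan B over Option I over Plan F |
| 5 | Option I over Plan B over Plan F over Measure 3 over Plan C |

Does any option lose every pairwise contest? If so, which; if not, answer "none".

Head-to-head results (11 council members):
Plan B vs Plan C: Plan B is ranked higher on 4+5 = 9 ballots, Plan C on 2. Plan B wins 9–2.
Plan B vs Measure 3: Plan B preferred on 4+5 = 9 ballots; Plan B wins 9–2.
Plan B vs Option I: Plan B preferred on 4+2 = 6 ballots; Plan B wins 6–5.
Plan B vs Plan F: 11 to 0, Plan B.
Plan C vs Measure 3: 6 to 5, Plan C.
Plan C vs Option I: Plan C preferred on 4+2 = 6 ballots; Plan C wins 6–5.
Plan C vs Plan F: Plan C, 6–5.
Measure 3–Option I: Measure 3 6–5.
Measure 3 vs Plan F: Plan F, 9–2.
Option I vs Plan F: Option I, 7–4.
No option is winless: Plan B beats Plan C; Plan C beats Measure 3; Measure 3 beats Option I; Option I beats Plan F; Plan F beats Measure 3. There is no Condorcet loser.

none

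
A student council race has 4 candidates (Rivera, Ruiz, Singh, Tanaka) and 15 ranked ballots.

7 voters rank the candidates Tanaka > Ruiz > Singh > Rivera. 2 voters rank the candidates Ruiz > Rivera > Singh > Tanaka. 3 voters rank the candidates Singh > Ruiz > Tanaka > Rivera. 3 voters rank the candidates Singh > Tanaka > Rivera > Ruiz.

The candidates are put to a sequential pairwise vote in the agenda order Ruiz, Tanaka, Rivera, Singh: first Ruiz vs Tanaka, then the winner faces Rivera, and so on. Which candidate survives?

Round 1: Ruiz vs Tanaka — 5–10, Tanaka advances.
Round 2: Tanaka vs Rivera — 13–2, Tanaka advances.
Round 3: Tanaka vs Singh — 7–8, Singh advances.
Singh survives the agenda.

Singh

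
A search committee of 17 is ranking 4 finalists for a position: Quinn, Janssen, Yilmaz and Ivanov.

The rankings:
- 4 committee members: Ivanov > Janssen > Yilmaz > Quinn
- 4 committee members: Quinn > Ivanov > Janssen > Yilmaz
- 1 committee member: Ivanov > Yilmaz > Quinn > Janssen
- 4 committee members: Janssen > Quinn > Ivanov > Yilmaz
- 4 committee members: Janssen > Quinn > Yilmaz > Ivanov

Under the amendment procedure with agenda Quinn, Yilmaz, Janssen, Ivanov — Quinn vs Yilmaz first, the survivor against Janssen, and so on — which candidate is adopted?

Round 1: Quinn vs Yilmaz — 12–5, Quinn advances.
Round 2: Quinn vs Janssen — 5–12, Janssen advances.
Round 3: Janssen vs Ivanov — 8–9, Ivanov advances.
The agenda winner is Ivanov.

Ivanov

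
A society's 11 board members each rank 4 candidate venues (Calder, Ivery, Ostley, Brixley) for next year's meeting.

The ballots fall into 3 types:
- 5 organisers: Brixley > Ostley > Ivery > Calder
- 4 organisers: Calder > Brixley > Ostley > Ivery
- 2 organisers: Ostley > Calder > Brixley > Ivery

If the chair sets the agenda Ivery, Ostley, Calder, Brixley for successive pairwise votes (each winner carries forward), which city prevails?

Round 1: Ivery vs Ostley — 0–11, Ostley advances.
Round 2: Ostley vs Calder — 7–4, Ostley advances.
Round 3: Ostley vs Brixley — 2–9, Brixley advances.
Brixley survives the agenda.

Brixley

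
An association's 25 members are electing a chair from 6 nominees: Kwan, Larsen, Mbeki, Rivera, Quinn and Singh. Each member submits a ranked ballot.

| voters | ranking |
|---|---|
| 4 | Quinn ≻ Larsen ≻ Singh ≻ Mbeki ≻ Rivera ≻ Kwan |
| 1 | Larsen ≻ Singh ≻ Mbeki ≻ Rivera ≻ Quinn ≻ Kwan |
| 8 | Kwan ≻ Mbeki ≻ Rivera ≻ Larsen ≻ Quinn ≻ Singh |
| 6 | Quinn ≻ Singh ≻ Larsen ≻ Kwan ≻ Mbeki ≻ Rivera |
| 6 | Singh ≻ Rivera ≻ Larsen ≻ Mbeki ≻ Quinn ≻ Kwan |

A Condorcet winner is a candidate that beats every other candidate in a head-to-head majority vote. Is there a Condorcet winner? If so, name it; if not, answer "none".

none

Head-to-head results (25 voters):
Kwan vs Larsen: 8 for Kwan, 17 for Larsen — Larsen by 17–8.
Kwan vs Mbeki: Kwan is ranked higher on 8+6 = 14 ballots, Mbeki on 11. Kwan wins 14–11.
Kwan vs Rivera: Kwan preferred on 8+6 = 14 ballots; Kwan wins 14–11.
Kwan vs Quinn: 8 to 17, Quinn.
Kwan vs Singh: 8 to 17, Singh.
Larsen vs Mbeki: Larsen is ranked higher on 4+1+6+6 = 17 ballots, Mbeki on 8. Larsen wins 17–8.
Larsen vs Rivera: Larsen preferred on 4+1+6 = 11 ballots; Rivera wins 14–11.
Larsen vs Quinn: 15 to 10, Larsen.
Larsen vs Singh: Larsen preferred on 4+1+8 = 13 ballots; Larsen wins 13–12.
Mbeki vs Rivera: 4+1+8+6 = 19 for Mbeki, 6 for Rivera — Mbeki by 19–6.
Mbeki vs Quinn: 1+8+6 = 15 for Mbeki, 10 for Quinn — Mbeki by 15–10.
Mbeki vs Singh: Mbeki is ranked higher on 8 ballots, Singh on 17. Singh wins 17–8.
Rivera vs Quinn: Rivera preferred on 1+8+6 = 15 ballots; Rivera wins 15–10.
Rivera vs Singh: Rivera is ranked higher on 8 ballots, Singh on 17. Singh wins 17–8.
Quinn vs Singh: Quinn preferred on 4+8+6 = 18 ballots; Quinn wins 18–7.
No candidate is unbeaten: Kwan loses to Larsen; Larsen loses to Rivera; Mbeki loses to Kwan; Rivera loses to Kwan; Quinn loses to Larsen; Singh loses to Larsen. In particular Kwan → Mbeki → Quinn → Kwan is a majority cycle — no Condorcet winner exists.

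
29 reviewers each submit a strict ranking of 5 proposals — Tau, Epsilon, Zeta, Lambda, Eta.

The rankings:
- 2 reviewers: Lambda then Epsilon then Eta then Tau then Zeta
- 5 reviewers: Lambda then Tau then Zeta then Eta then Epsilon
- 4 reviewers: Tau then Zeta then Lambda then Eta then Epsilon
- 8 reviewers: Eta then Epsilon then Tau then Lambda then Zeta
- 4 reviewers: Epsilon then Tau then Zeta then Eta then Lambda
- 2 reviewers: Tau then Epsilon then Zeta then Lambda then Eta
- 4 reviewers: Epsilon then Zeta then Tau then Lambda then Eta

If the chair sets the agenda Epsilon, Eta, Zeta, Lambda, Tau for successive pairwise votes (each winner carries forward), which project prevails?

Round 1: Epsilon vs Eta — 12–17, Eta advances.
Round 2: Eta vs Zeta — 10–19, Zeta advances.
Round 3: Zeta vs Lambda — 14–15, Lambda advances.
Round 4: Lambda vs Tau — 7–22, Tau advances.
The agenda winner is Tau.

Tau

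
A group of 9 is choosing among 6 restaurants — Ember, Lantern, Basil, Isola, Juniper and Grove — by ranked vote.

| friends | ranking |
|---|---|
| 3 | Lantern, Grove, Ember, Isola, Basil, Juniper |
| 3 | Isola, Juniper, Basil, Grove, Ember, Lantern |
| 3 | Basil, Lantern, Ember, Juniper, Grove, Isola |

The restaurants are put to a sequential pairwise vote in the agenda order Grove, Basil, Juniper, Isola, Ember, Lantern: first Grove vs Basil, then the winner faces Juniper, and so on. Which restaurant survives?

Lantern

Round 1: Grove vs Basil — 3–6, Basil advances.
Round 2: Basil vs Juniper — 6–3, Basil advances.
Round 3: Basil vs Isola — 3–6, Isola advances.
Round 4: Isola vs Ember — 3–6, Ember advances.
Round 5: Ember vs Lantern — 3–6, Lantern advances.
The agenda winner is Lantern.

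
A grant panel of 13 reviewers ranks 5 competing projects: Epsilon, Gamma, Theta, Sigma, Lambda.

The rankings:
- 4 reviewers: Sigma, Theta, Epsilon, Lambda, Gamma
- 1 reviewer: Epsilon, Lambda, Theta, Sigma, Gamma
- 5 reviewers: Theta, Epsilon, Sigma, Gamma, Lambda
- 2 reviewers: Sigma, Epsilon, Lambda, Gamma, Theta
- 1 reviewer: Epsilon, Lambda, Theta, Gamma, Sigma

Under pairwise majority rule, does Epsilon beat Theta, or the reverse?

Theta

Ballots ranking Epsilon above Theta: 1 + 2 + 1 = 4.
Ballots ranking Theta above Epsilon: 13 − 4 = 9.
Theta wins the head-to-head 9–4.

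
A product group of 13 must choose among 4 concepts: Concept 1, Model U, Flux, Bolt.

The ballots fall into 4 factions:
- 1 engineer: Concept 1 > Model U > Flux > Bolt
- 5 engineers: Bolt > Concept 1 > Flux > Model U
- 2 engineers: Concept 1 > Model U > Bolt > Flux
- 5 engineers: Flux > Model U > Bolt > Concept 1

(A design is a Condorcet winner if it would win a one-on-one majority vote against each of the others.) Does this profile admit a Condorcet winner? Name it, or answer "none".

none

Check each pair by majority over 13 ballots:
Concept 1 vs Model U: 1+5+2 = 8 for Concept 1, 5 for Model U — Concept 1 by 8–5.
Concept 1 vs Flux: Concept 1 is ranked higher on 1+5+2 = 8 ballots, Flux on 5. Concept 1 wins 8–5.
Concept 1 vs Bolt: Concept 1 preferred on 1+2 = 3 ballots; Bolt wins 10–3.
Model U vs Flux: 3 to 10, Flux.
Model U vs Bolt: Model U preferred on 1+2+5 = 8 ballots; Model U wins 8–5.
Flux vs Bolt: Flux preferred on 1+5 = 6 ballots; Bolt wins 7–6.
Every design loses at least once (Concept 1 loses to Bolt; Model U loses to Concept 1; Flux loses to Concept 1; Bolt loses to Model U). The majority relation contains the cycle Concept 1 beats Model U beats Bolt beats Concept 1, so there is no Condorcet winner.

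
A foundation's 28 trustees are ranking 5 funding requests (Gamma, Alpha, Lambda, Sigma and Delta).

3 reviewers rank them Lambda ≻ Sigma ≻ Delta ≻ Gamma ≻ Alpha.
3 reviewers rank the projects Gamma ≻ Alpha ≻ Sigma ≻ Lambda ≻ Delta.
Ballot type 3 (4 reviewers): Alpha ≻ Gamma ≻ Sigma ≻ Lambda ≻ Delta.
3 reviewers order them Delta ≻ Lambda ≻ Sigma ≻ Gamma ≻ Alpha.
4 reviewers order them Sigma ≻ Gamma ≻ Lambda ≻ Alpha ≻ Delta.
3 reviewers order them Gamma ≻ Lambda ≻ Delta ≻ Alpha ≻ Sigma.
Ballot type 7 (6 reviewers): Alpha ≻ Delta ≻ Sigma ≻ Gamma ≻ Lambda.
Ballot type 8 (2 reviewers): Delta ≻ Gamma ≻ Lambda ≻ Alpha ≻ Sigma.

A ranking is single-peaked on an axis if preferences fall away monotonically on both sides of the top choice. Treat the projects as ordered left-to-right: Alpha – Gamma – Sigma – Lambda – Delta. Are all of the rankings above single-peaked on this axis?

Axis positions: Alpha=1, Gamma=2, Sigma=3, Lambda=4, Delta=5.
Ballot type 1 (peak Lambda at position 4): ranking walks positions 4-3-5-2-1, expanding outward from the peak — single-peaked.
Ballot type 2 (peak Gamma at position 2): ranking walks positions 2-1-3-4-5, expanding outward from the peak — single-peaked.
Ballot type 3 (peak Alpha at position 1): ranking walks positions 1-2-3-4-5, expanding outward from the peak — single-peaked.
Ballot type 4 (peak Delta at position 5): ranking walks positions 5-4-3-2-1, expanding outward from the peak — single-peaked.
Ballot type 5 (peak Sigma at position 3): ranking walks positions 3-2-4-1-5, expanding outward from the peak — single-peaked.
Ballot type 6: ranking walks positions 2-4-5-1-3; Lambda is ranked above Sigma even though Sigma lies between Lambda and the peak Gamma on the axis — preferences dip and rise again. Not single-peaked.
Ballot type 7: ranking walks positions 1-5-3-2-4; Delta is ranked above Gamma even though Gamma lies between Delta and the peak Alpha on the axis — preferences dip and rise again. Not single-peaked.
Ballot type 8: ranking walks positions 5-2-4-1-3; Gamma is ranked above Lambda even though Lambda lies between Gamma and the peak Delta on the axis — preferences dip and rise again. Not single-peaked.
Ballot type 6 violates single-peakedness, so the profile is not single-peaked on this axis.

no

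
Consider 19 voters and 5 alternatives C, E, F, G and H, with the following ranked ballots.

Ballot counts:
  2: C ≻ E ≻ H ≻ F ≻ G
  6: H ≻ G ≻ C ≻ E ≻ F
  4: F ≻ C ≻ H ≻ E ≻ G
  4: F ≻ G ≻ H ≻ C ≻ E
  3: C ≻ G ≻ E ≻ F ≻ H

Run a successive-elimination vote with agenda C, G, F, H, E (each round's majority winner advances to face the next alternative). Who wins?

E

Round 1: C vs G — 9–10, G advances.
Round 2: G vs F — 9–10, F advances.
Round 3: F vs H — 11–8, F advances.
Round 4: F vs E — 8–11, E advances.
The agenda winner is E.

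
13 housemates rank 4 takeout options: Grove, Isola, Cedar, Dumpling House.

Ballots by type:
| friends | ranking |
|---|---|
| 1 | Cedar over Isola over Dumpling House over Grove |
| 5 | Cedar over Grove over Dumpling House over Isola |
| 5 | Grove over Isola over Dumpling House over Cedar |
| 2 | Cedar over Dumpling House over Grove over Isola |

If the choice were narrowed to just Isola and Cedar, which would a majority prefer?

Ballots ranking Isola above Cedar: 5.
Ballots ranking Cedar above Isola: 13 − 5 = 8.
Cedar wins the head-to-head 8–5.

Cedar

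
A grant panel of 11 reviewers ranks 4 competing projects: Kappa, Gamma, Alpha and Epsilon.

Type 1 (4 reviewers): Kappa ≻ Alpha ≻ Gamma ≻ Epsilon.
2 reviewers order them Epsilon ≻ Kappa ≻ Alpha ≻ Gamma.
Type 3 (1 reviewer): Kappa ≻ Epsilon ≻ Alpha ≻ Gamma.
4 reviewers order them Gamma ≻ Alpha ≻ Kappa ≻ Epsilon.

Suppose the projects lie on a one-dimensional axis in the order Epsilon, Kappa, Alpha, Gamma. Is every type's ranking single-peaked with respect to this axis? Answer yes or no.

yes

Axis positions: Epsilon=1, Kappa=2, Alpha=3, Gamma=4.
Type 1 (peak Kappa at position 2): ranking walks positions 2-3-4-1, expanding outward from the peak — single-peaked.
Type 2 (peak Epsilon at position 1): ranking walks positions 1-2-3-4, expanding outward from the peak — single-peaked.
Type 3 (peak Kappa at position 2): ranking walks positions 2-1-3-4, expanding outward from the peak — single-peaked.
Type 4 (peak Gamma at position 4): ranking walks positions 4-3-2-1, expanding outward from the peak — single-peaked.
Every ranking is single-peaked on this axis.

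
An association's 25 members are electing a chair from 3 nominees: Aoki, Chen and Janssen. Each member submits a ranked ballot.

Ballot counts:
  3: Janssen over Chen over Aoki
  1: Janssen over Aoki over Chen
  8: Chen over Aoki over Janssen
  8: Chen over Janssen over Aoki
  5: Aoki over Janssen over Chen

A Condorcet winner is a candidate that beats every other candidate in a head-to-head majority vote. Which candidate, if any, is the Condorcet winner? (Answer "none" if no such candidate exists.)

Chen

Check each pair by majority over 25 ballots:
Aoki vs Chen: Chen wins 19–6.
Aoki vs Janssen: Aoki wins 13–12.
Chen vs Janssen: Chen, 16–9.
Chen defeats every rival head-to-head and is the Condorcet winner.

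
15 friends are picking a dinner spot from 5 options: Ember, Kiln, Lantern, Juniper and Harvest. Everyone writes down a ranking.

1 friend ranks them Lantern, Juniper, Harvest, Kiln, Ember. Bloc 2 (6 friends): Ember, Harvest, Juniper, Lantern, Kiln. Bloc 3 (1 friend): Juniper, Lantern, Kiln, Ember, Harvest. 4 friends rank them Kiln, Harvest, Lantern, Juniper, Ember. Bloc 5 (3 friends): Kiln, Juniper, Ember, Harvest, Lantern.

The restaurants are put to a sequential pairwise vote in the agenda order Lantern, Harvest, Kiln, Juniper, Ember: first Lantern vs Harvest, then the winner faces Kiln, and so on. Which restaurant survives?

Round 1: Lantern vs Harvest — 2–13, Harvest advances.
Round 2: Harvest vs Kiln — 7–8, Kiln advances.
Round 3: Kiln vs Juniper — 7–8, Juniper advances.
Round 4: Juniper vs Ember — 9–6, Juniper advances.
Juniper survives the agenda.

Juniper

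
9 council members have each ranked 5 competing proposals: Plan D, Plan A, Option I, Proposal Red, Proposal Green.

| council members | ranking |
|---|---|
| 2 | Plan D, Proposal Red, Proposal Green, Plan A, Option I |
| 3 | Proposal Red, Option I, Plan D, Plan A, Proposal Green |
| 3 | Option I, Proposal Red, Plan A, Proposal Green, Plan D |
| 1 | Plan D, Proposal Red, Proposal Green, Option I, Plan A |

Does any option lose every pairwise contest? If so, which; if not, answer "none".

Proposal Green

Head-to-head results (9 council members):
Plan D vs Plan A: Plan D wins 6–3.
Plan D vs Option I: Option I, 6–3.
Plan D vs Proposal Red: Proposal Red wins 6–3.
Plan D vs Proposal Green: 2+3+1 = 6 for Plan D, 3 for Proposal Green — Plan D by 6–3.
Plan A vs Option I: Option I wins 7–2.
Plan A vs Proposal Red: Plan A is ranked higher on 0 ballots, Proposal Red on 9. Proposal Red wins 9–0.
Plan A–Proposal Green: Plan A 6–3.
Option I vs Proposal Red: Option I is ranked higher on 3 ballots, Proposal Red on 6. Proposal Red wins 6–3.
Option I–Proposal Green: Option I 6–3.
Proposal Red vs Proposal Green: Proposal Red, 9–0.
Proposal Green is beaten in every head-to-head and is the Condorcet loser.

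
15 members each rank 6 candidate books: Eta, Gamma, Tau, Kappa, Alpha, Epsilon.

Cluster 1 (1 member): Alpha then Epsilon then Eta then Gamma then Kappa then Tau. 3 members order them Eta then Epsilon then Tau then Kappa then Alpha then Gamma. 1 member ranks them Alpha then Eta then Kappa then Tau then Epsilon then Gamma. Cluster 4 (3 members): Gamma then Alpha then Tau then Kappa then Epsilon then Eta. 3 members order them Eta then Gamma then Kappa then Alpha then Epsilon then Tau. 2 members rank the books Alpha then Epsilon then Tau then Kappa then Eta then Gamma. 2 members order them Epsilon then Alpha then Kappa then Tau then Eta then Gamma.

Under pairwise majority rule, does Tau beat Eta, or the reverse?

Ballots ranking Tau above Eta: 3 + 2 + 2 = 7.
Ballots ranking Eta above Tau: 15 − 7 = 8.
Eta wins the head-to-head 8–7.

Eta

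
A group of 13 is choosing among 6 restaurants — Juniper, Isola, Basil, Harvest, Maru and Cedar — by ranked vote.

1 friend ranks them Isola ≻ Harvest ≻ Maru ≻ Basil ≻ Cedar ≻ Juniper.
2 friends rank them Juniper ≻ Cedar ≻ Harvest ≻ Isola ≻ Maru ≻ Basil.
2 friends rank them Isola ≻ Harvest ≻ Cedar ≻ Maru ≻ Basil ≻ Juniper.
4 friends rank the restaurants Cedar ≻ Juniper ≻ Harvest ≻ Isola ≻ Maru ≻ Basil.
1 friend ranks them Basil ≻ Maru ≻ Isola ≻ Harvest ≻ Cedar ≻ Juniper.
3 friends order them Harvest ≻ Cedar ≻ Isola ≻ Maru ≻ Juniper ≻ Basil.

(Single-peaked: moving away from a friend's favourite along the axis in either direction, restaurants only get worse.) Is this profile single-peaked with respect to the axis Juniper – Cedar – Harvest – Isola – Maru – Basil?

Axis positions: Juniper=1, Cedar=2, Harvest=3, Isola=4, Maru=5, Basil=6.
Faction 1 (peak Isola at position 4): ranking walks positions 4-3-5-6-2-1, expanding outward from the peak — single-peaked.
Faction 2 (peak Juniper at position 1): ranking walks positions 1-2-3-4-5-6, expanding outward from the peak — single-peaked.
Faction 3 (peak Isola at position 4): ranking walks positions 4-3-2-5-6-1, expanding outward from the peak — single-peaked.
Faction 4 (peak Cedar at position 2): ranking walks positions 2-1-3-4-5-6, expanding outward from the peak — single-peaked.
Faction 5 (peak Basil at position 6): ranking walks positions 6-5-4-3-2-1, expanding outward from the peak — single-peaked.
Faction 6 (peak Harvest at position 3): ranking walks positions 3-2-4-5-1-6, expanding outward from the peak — single-peaked.
Every ranking is single-peaked on this axis.

yes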